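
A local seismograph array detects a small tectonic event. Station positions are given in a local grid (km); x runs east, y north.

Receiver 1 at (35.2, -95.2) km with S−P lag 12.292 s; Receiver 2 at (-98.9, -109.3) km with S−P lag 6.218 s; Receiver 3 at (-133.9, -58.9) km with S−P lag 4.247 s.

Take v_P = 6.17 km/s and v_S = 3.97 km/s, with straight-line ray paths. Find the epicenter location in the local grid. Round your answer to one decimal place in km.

-90.3 km east, -40.6 km north

Distance from S−P lag: d = Δt · v_P v_S / (v_P − v_S) = Δt · (6.17·3.97)/(6.17−3.97) ≈ 11.1340·Δt.
So d_Receiver 1 = 136.86, d_Receiver 2 = 69.23, d_Receiver 3 = 47.29 km.
Circle about each station: (x − 35.2)² + (y + 95.2)² = 136.86²; (x + 98.9)² + (y + 109.3)² = 69.23²; (x + 133.9)² + (y + 58.9)² = 47.29².
Subtracting the Receiver 1 equation from the Receiver 2 and Receiver 3 equations removes the quadratic terms:
-268.2 x − 28.2 y = 25363.49
-338.2 x + 72.6 y = 27590.66
Solving the 2×2 system: x ≈ -90.3, y ≈ -40.6 km.
Check against Receiver 1 (with the unrounded x, y): √((x − 35.2)²+(y + 95.2)²) = 136.86 ≈ 136.86 km. ✓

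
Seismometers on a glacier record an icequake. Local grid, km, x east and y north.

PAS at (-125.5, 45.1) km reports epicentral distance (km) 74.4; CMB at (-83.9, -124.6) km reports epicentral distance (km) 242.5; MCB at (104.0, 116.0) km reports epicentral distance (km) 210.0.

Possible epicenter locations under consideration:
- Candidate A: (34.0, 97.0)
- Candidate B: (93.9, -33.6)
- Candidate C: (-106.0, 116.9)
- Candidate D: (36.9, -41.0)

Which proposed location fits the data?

For each candidate, compare |candidate − station| to the reported distance:
Candidate A: residuals PAS 93.3, CMB 8.5, MCB 137.5 → max 137.5 km
Candidate B: residuals PAS 158.7, CMB 42.8, MCB 60.1 → max 158.7 km
Candidate C: residuals PAS 0.0, CMB 0.0, MCB 0.0 → max 0.0 km
Candidate D: residuals PAS 109.4, CMB 95.6, MCB 39.3 → max 109.4 km
Only Candidate C has all residuals ≈ 0.

Candidate C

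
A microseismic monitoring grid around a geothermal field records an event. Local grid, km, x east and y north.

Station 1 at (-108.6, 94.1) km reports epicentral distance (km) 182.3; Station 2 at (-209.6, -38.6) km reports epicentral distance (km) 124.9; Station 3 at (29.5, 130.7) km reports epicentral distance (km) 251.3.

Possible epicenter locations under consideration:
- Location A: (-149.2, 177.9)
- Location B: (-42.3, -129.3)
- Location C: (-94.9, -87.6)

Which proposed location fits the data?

For each candidate, compare |candidate − station| to the reported distance:
Location A: residuals Station 1 89.2, Station 2 99.9, Station 3 66.5 → max 99.9 km
Location B: residuals Station 1 50.7, Station 2 65.4, Station 3 18.4 → max 65.4 km
Location C: residuals Station 1 0.1, Station 2 0.2, Station 3 0.0 → max 0.2 km
Only Location C has all residuals ≈ 0.

Location C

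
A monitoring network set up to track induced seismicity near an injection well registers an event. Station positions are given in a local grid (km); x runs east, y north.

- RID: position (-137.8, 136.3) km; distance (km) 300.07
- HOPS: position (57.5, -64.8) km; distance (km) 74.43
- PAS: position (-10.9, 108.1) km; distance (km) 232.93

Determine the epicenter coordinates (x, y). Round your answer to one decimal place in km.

12.0 km east, -123.7 km north

Circle about each station: (x + 137.8)² + (y − 136.3)² = 300.07²; (x − 57.5)² + (y + 64.8)² = 74.43²; (x + 10.9)² + (y − 108.1)² = 232.93².
Subtracting pairs of circle equations eliminates x²+y² and gives linear equations (the radical axes):
390.6 x − 402.2 y = 54440.94
253.8 x − 56.4 y = 10023.51
Solving the 2×2 system: x ≈ 12.0, y ≈ -123.7 km.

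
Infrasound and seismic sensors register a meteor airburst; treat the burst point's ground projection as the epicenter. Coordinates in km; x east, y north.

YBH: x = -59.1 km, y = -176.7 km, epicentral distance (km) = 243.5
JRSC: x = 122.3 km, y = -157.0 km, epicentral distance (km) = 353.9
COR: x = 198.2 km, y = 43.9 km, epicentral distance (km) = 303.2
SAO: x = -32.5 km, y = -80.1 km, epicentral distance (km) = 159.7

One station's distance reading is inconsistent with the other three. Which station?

Solve using three stations at a time. Using YBH, COR, SAO (subtract circle equations pairwise → linear system) gives (x, y) ≈ (-104.5, 62.7).
Distances from that point to each station vs reported:
  YBH: calculated 243.6 vs reported 243.5 → residual 0.1 km
  JRSC: calculated 315.7 vs reported 353.9 → residual 38.2 km
  COR: calculated 303.3 vs reported 303.2 → residual 0.1 km
  SAO: calculated 159.9 vs reported 159.7 → residual 0.2 km
YBH, COR, SAO are mutually consistent (residuals ≈ 0); JRSC is off by 38.2 km.

JRSC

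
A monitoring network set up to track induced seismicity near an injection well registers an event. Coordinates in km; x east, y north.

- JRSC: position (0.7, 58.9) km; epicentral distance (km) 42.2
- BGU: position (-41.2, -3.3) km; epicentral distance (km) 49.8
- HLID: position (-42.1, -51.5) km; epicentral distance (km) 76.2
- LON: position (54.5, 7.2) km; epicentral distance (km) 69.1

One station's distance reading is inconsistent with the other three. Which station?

Solve using three stations at a time. Using JRSC, HLID, LON (subtract circle equations pairwise → linear system) gives (x, y) ≈ (-13.6, 19.2).
Distances from that point to each station vs reported:
  JRSC: calculated 42.2 vs reported 42.2 → residual 0.0 km
  BGU: calculated 35.6 vs reported 49.8 → residual 14.2 km
  HLID: calculated 76.2 vs reported 76.2 → residual 0.0 km
  LON: calculated 69.1 vs reported 69.1 → residual 0.0 km
JRSC, HLID, LON are mutually consistent (residuals ≈ 0); BGU is off by 14.2 km.

BGU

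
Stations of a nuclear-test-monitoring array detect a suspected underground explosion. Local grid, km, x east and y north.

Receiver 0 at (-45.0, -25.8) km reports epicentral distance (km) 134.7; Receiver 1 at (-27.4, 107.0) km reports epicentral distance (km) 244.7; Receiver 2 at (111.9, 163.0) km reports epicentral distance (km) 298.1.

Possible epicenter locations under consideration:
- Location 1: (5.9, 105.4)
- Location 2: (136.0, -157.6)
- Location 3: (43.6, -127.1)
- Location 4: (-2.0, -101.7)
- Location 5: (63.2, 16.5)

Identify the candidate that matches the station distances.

Location 3

For each candidate, compare |candidate − station| to the reported distance:
Location 1: residuals Receiver 0 6.0, Receiver 1 211.4, Receiver 2 177.5 → max 211.4 km
Location 2: residuals Receiver 0 89.2, Receiver 1 66.3, Receiver 2 23.4 → max 89.2 km
Location 3: residuals Receiver 0 0.1, Receiver 1 0.1, Receiver 2 0.1 → max 0.1 km
Location 4: residuals Receiver 0 47.5, Receiver 1 34.5, Receiver 2 9.9 → max 47.5 km
Location 5: residuals Receiver 0 18.5, Receiver 1 116.6, Receiver 2 143.7 → max 143.7 km
Only Location 3 has all residuals ≈ 0.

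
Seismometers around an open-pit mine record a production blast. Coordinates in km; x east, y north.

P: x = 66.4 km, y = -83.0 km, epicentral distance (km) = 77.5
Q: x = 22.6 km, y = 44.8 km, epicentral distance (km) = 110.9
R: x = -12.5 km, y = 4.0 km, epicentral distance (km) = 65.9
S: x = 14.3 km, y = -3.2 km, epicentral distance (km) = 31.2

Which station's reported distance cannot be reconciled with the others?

Solve using three stations at a time. Using P, Q, R (subtract circle equations pairwise → linear system) gives (x, y) ≈ (-8.1, -61.8).
Distances from that point to each station vs reported:
  P: calculated 77.5 vs reported 77.5 → residual 0.0 km
  Q: calculated 110.9 vs reported 110.9 → residual 0.0 km
  R: calculated 65.9 vs reported 65.9 → residual 0.0 km
  S: calculated 62.7 vs reported 31.2 → residual 31.5 km
P, Q, R are mutually consistent (residuals ≈ 0); S is off by 31.5 km.

S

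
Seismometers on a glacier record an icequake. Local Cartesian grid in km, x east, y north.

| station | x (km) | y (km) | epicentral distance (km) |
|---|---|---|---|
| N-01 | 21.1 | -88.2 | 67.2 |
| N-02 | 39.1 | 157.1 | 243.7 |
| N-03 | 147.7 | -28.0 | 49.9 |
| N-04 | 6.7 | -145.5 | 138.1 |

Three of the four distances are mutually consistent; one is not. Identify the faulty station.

Solve using three stations at a time. Using N-02, N-03, N-04 (subtract circle equations pairwise → linear system) gives (x, y) ≈ (123.4, -71.6).
Distances from that point to each station vs reported:
  N-01: calculated 103.6 vs reported 67.2 → residual 36.4 km
  N-02: calculated 243.7 vs reported 243.7 → residual 0.0 km
  N-03: calculated 49.9 vs reported 49.9 → residual 0.0 km
  N-04: calculated 138.1 vs reported 138.1 → residual 0.0 km
N-02, N-03, N-04 are mutually consistent (residuals ≈ 0); N-01 is off by 36.4 km.

N-01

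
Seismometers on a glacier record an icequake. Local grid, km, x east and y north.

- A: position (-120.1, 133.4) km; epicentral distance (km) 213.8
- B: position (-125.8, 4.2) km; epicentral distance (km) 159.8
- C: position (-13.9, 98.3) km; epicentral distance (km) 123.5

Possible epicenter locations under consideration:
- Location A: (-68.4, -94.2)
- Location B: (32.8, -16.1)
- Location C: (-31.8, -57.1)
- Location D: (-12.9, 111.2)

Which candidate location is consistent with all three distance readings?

Location B

For each candidate, compare |candidate − station| to the reported distance:
Location A: residuals A 19.6, B 45.9, C 76.6 → max 76.6 km
Location B: residuals A 0.0, B 0.1, C 0.1 → max 0.1 km
Location C: residuals A 3.8, B 47.6, C 32.9 → max 47.6 km
Location D: residuals A 104.3, B 4.3, C 110.6 → max 110.6 km
Only Location B has all residuals ≈ 0.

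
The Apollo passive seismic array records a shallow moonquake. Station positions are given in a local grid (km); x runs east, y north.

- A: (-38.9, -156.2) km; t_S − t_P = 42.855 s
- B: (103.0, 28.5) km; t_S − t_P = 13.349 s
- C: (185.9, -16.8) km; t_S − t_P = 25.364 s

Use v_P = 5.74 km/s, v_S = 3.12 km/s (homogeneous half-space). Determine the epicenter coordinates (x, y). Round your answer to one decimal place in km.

72.8 km east, 114.6 km north

Distance from S−P lag: d = Δt · v_P v_S / (v_P − v_S) = Δt · (5.74·3.12)/(5.74−3.12) ≈ 6.8354·Δt.
So d_A = 292.93, d_B = 91.25, d_C = 173.37 km.
Circle about each station: (x + 38.9)² + (y + 156.2)² = 292.93²; (x − 103.0)² + (y − 28.5)² = 91.25²; (x − 185.9)² + (y + 16.8)² = 173.37².
Subtracting pairs of circle equations eliminates x²+y² and gives linear equations (the radical axes):
283.8 x + 369.4 y = 62991.02
449.6 x + 278.8 y = 64680.23
Solving the 2×2 system: x ≈ 72.8, y ≈ 114.6 km.
Check against A (with the unrounded x, y): √((x + 38.9)²+(y + 156.2)²) = 292.92 ≈ 292.93 km. ✓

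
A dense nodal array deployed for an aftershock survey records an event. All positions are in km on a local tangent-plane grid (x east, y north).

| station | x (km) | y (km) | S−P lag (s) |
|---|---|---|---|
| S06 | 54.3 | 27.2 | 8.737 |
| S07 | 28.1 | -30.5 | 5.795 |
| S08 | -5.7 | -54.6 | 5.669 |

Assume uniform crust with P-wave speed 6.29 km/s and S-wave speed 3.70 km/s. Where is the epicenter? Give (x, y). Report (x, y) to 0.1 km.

(-17.3, -5.0)

Distance from S−P lag: d = Δt · v_P v_S / (v_P − v_S) = Δt · (6.29·3.70)/(6.29−3.70) ≈ 8.9857·Δt.
So d_S06 = 78.51, d_S07 = 52.07, d_S08 = 50.94 km.
Circle about each station: (x − 54.3)² + (y − 27.2)² = 78.51²; (x − 28.1)² + (y + 30.5)² = 52.07²; (x + 5.7)² + (y + 54.6)² = 50.94².
Subtracting pairs of circle equations eliminates x²+y² and gives linear equations (the radical axes):
-52.4 x − 115.4 y = 1484.07
-120.0 x − 163.6 y = 2894.26
Solving the 2×2 system: x ≈ -17.3, y ≈ -5.0 km.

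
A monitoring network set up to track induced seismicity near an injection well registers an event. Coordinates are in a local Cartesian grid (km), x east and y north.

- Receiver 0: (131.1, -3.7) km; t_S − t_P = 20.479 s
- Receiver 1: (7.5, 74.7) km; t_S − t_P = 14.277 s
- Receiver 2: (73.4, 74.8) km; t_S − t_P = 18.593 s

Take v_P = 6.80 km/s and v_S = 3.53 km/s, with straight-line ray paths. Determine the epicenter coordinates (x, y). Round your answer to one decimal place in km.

Distance from S−P lag: d = Δt · v_P v_S / (v_P − v_S) = Δt · (6.80·3.53)/(6.80−3.53) ≈ 7.3407·Δt.
So d_Receiver 0 = 150.33, d_Receiver 1 = 104.80, d_Receiver 2 = 136.49 km.
Circle about each station: (x − 131.1)² + (y + 3.7)² = 150.33²; (x − 7.5)² + (y − 74.7)² = 104.80²; (x − 73.4)² + (y − 74.8)² = 136.49².
Subtracting the Receiver 0 equation from the Receiver 1 and Receiver 2 equations removes the quadratic terms:
-247.2 x + 156.8 y = 51.51
-115.4 x + 157.0 y = -2248.71
Solving the 2×2 system: x ≈ -17.4, y ≈ -27.1 km.

-17.4 km east, -27.1 km north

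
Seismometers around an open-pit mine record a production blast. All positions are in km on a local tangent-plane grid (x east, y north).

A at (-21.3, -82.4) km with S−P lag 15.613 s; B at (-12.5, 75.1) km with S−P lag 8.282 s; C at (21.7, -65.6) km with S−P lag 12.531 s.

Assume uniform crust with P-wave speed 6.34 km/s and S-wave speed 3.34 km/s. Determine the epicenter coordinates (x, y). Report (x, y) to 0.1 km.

Distance from S−P lag: d = Δt · v_P v_S / (v_P − v_S) = Δt · (6.34·3.34)/(6.34−3.34) ≈ 7.0585·Δt.
So d_A = 110.20, d_B = 58.46, d_C = 88.45 km.
Circle about each station: (x + 21.3)² + (y + 82.4)² = 110.20²; (x + 12.5)² + (y − 75.1)² = 58.46²; (x − 21.7)² + (y + 65.6)² = 88.45².
Subtracting the A equation from the B and C equations removes the quadratic terms:
17.6 x + 315.0 y = 7279.28
86.0 x + 33.6 y = 1851.44
Solving the 2×2 system: x ≈ 12.8, y ≈ 22.4 km.

x ≈ 12.8 km, y ≈ 22.4 km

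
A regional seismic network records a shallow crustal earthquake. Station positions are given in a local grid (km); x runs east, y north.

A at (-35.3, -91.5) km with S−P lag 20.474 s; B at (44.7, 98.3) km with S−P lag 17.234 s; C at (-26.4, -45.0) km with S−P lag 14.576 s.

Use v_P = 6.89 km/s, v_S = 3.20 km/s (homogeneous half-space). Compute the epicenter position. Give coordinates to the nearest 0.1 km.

Distance from S−P lag: d = Δt · v_P v_S / (v_P − v_S) = Δt · (6.89·3.20)/(6.89−3.20) ≈ 5.9751·Δt.
So d_A = 122.33, d_B = 102.97, d_C = 87.09 km.
Circle about each station: (x + 35.3)² + (y + 91.5)² = 122.33²; (x − 44.7)² + (y − 98.3)² = 102.97²; (x + 26.4)² + (y + 45.0)² = 87.09².
Subtracting the A equation from the B and C equations removes the quadratic terms:
160.0 x + 379.6 y = 6404.45
17.8 x + 93.0 y = 483.58
Solving the 2×2 system: x ≈ 50.7, y ≈ -4.5 km.
Check against A (with the unrounded x, y): √((x + 35.3)²+(y + 91.5)²) = 122.34 ≈ 122.33 km. ✓

50.7 km east, -4.5 km north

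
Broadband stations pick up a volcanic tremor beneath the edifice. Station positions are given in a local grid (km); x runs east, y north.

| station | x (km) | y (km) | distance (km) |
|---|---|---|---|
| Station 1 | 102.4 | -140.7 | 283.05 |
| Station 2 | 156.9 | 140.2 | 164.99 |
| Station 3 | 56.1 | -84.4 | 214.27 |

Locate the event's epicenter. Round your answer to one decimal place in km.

x ≈ -6.9 km, y ≈ 120.4 km

Circle about each station: (x − 102.4)² + (y + 140.7)² = 283.05²; (x − 156.9)² + (y − 140.2)² = 164.99²; (x − 56.1)² + (y + 84.4)² = 214.27².
Subtracting the Station 1 equation from the Station 2 and Station 3 equations removes the quadratic terms:
109.0 x + 561.8 y = 66887.00
-92.6 x + 112.6 y = 14193.99
Solving the 2×2 system: x ≈ -6.9, y ≈ 120.4 km.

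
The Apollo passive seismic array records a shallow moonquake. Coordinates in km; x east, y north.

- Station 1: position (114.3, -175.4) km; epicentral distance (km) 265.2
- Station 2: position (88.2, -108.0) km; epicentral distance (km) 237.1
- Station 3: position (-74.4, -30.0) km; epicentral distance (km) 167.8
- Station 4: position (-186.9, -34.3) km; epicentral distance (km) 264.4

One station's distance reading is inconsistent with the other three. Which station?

Solve using three stations at a time. Using Station 1, Station 3, Station 4 (subtract circle equations pairwise → linear system) gives (x, y) ≈ (50.5, 82.0).
Distances from that point to each station vs reported:
  Station 1: calculated 265.2 vs reported 265.2 → residual 0.0 km
  Station 2: calculated 193.7 vs reported 237.1 → residual 43.4 km
  Station 3: calculated 167.8 vs reported 167.8 → residual 0.0 km
  Station 4: calculated 264.4 vs reported 264.4 → residual 0.0 km
Station 1, Station 3, Station 4 are mutually consistent (residuals ≈ 0); Station 2 is off by 43.4 km.

Station 2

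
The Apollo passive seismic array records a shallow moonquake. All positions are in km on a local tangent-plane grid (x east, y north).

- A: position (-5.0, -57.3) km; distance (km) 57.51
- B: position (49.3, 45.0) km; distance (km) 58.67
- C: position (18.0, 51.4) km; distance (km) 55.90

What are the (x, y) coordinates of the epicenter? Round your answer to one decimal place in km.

Circle about each station: (x + 5.0)² + (y + 57.3)² = 57.51²; (x − 49.3)² + (y − 45.0)² = 58.67²; (x − 18.0)² + (y − 51.4)² = 55.90².
Subtracting pairs of circle equations eliminates x²+y² and gives linear equations (the radical axes):
108.6 x + 204.6 y = 1012.43
46.0 x + 217.4 y = -159.74
Solving the 2×2 system: x ≈ 17.8, y ≈ -4.5 km.
Check against A (with the unrounded x, y): √((x + 5.0)²+(y + 57.3)²) = 57.51 ≈ 57.51 km. ✓

x ≈ 17.8 km, y ≈ -4.5 km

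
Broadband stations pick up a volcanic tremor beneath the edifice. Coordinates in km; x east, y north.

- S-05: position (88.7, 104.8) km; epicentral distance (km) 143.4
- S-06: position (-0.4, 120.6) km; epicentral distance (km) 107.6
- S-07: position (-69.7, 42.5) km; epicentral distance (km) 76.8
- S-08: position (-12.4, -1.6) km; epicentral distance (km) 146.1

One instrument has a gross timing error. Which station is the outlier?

Solve using three stations at a time. Using S-06, S-07, S-08 (subtract circle equations pairwise → linear system) gives (x, y) ≈ (-107.4, 109.4).
Distances from that point to each station vs reported:
  S-05: calculated 196.1 vs reported 143.4 → residual 52.7 km
  S-06: calculated 107.6 vs reported 107.6 → residual 0.0 km
  S-07: calculated 76.8 vs reported 76.8 → residual 0.0 km
  S-08: calculated 146.1 vs reported 146.1 → residual 0.0 km
S-06, S-07, S-08 are mutually consistent (residuals ≈ 0); S-05 is off by 52.7 km.

S-05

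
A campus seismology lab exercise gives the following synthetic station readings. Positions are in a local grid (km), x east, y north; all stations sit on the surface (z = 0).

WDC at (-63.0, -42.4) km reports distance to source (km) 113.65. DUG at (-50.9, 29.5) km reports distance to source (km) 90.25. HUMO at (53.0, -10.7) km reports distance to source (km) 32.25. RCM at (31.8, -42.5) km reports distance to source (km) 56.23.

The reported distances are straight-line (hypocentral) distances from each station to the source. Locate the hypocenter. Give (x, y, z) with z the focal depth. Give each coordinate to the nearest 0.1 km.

Each station gives a sphere (x−x_i)² + (y−y_i)² + z² = d_i² (stations at z=0).
Subtracting the WDC sphere from DUG and HUMO: z² cancels, leaving linear equations in x and y:
24.2 x + 143.8 y = 2465.56
232.0 x + 63.4 y = 9032.99
Solving: x ≈ 35.901, y ≈ 11.104 km (keep extra digits for the depth step; rounded: 35.9, 11.1).
Then from the WDC sphere: z² = 113.65² − (x + 63.0)² − (y + 42.4)² with x = 35.901, y = 11.104, so z ≈ 16.500 ≈ 16.5 km.

(35.9, 11.1, 16.5)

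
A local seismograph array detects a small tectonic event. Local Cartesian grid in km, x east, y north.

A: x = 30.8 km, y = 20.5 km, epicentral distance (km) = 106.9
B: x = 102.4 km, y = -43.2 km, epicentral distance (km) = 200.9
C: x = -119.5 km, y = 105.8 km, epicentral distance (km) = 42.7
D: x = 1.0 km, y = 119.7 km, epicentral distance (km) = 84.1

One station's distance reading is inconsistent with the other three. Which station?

Solve using three stations at a time. Using A, B, D (subtract circle equations pairwise → linear system) gives (x, y) ≈ (-65.1, 67.7).
Distances from that point to each station vs reported:
  A: calculated 106.9 vs reported 106.9 → residual 0.0 km
  B: calculated 200.9 vs reported 200.9 → residual 0.0 km
  C: calculated 66.4 vs reported 42.7 → residual 23.7 km
  D: calculated 84.1 vs reported 84.1 → residual 0.0 km
A, B, D are mutually consistent (residuals ≈ 0); C is off by 23.7 km.

C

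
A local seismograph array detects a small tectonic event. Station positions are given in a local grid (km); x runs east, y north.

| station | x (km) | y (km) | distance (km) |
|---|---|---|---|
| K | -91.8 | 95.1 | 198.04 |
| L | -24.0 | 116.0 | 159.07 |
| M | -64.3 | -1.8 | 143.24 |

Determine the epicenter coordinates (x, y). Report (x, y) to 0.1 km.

x ≈ 78.9 km, y ≈ -5.3 km

Circle about each station: (x + 91.8)² + (y − 95.1)² = 198.04²; (x + 24.0)² + (y − 116.0)² = 159.07²; (x + 64.3)² + (y + 1.8)² = 143.24².
Subtracting the K equation from the L and M equations removes the quadratic terms:
135.6 x + 41.8 y = 10477.33
55.0 x − 193.8 y = 5368.62
Solving the 2×2 system: x ≈ 78.9, y ≈ -5.3 km.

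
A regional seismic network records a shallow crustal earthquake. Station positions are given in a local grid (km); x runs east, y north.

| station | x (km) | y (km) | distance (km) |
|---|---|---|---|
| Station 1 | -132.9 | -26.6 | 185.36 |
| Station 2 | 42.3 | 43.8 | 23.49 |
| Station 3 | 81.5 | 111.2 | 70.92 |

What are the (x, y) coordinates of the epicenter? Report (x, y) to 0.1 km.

(29.2, 63.3)

Circle about each station: (x + 132.9)² + (y + 26.6)² = 185.36²; (x − 42.3)² + (y − 43.8)² = 23.49²; (x − 81.5)² + (y − 111.2)² = 70.92².
Subtracting the Station 1 equation from the Station 2 and Station 3 equations removes the quadratic terms:
350.4 x + 140.8 y = 19144.31
428.8 x + 275.6 y = 29966.40
Solving the 2×2 system: x ≈ 29.2, y ≈ 63.3 km.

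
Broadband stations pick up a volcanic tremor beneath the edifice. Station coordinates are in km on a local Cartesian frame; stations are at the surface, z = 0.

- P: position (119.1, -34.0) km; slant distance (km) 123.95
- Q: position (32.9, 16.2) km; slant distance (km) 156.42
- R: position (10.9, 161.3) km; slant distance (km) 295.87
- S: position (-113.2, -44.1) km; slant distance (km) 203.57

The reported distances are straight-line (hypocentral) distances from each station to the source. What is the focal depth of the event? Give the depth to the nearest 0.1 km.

Each station gives a sphere (x−x_i)² + (y−y_i)² + z² = d_i² (stations at z=0).
Subtracting the P sphere from Q and R: z² cancels, leaving linear equations in x and y:
-172.4 x + 100.4 y = -23099.57
-216.4 x + 390.6 y = -61379.76
Solving: x ≈ 62.705, y ≈ -122.402 km (keep extra digits for the depth step; rounded: 62.7, -122.4).
Then from the P sphere: z² = 123.95² − (x − 119.1)² − (y + 34.0)² with x = 62.705, y = -122.402, so z ≈ 66.093 ≈ 66.1 km.

z ≈ 66.1 km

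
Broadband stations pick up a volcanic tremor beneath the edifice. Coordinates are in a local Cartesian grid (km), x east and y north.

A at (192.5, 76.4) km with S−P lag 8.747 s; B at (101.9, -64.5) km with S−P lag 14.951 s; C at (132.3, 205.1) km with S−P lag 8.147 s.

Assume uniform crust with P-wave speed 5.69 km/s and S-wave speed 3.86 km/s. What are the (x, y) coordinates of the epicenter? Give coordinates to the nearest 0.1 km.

94.8 km east, 114.8 km north

Distance from S−P lag: d = Δt · v_P v_S / (v_P − v_S) = Δt · (5.69·3.86)/(5.69−3.86) ≈ 12.0019·Δt.
So d_A = 104.98, d_B = 179.44, d_C = 97.78 km.
Circle about each station: (x − 192.5)² + (y − 76.4)² = 104.98²; (x − 101.9)² + (y + 64.5)² = 179.44²; (x − 132.3)² + (y − 205.1)² = 97.78².
Subtracting the A equation from the B and C equations removes the quadratic terms:
-181.2 x − 281.8 y = -49527.26
-120.4 x + 257.4 y = 18135.96
Solving the 2×2 system: x ≈ 94.8, y ≈ 114.8 km.
Check against A (with the unrounded x, y): √((x − 192.5)²+(y − 76.4)²) = 104.98 ≈ 104.98 km. ✓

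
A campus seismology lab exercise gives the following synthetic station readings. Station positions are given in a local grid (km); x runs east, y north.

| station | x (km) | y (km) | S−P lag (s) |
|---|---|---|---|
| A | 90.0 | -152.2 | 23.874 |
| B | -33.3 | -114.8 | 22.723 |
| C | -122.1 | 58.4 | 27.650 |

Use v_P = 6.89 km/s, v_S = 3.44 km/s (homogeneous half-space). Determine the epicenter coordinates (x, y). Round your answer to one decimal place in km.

Distance from S−P lag: d = Δt · v_P v_S / (v_P − v_S) = Δt · (6.89·3.44)/(6.89−3.44) ≈ 6.8700·Δt.
So d_A = 164.02, d_B = 156.11, d_C = 189.96 km.
Circle about each station: (x − 90.0)² + (y + 152.2)² = 164.02²; (x + 33.3)² + (y + 114.8)² = 156.11²; (x + 122.1)² + (y − 58.4)² = 189.96².
Subtracting the A equation from the B and C equations removes the quadratic terms:
-246.6 x + 74.8 y = -14444.68
-424.2 x + 421.2 y = -22128.11
Solving the 2×2 system: x ≈ 61.4, y ≈ 9.3 km.

x ≈ 61.4 km, y ≈ 9.3 km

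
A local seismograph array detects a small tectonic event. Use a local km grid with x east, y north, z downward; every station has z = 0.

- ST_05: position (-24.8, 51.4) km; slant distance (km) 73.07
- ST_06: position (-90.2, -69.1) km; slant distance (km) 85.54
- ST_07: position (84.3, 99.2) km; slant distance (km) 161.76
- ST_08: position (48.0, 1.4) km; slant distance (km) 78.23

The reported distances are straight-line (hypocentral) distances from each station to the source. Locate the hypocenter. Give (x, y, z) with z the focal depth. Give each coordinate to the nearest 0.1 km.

Each station gives a sphere (x−x_i)² + (y−y_i)² + z² = d_i² (stations at z=0).
Subtracting the ST_05 sphere from ST_06 and ST_07: z² cancels, leaving linear equations in x and y:
-130.8 x − 241.0 y = 7675.98
218.2 x + 95.6 y = -7136.94
Solving: x ≈ -24.604, y ≈ -18.497 km (keep extra digits for the depth step; rounded: -24.6, -18.5).
Then from the ST_05 sphere: z² = 73.07² − (x + 24.8)² − (y − 51.4)² with x = -24.604, y = -18.497, so z ≈ 21.298 ≈ 21.3 km.

(-24.6, -18.5, 21.3)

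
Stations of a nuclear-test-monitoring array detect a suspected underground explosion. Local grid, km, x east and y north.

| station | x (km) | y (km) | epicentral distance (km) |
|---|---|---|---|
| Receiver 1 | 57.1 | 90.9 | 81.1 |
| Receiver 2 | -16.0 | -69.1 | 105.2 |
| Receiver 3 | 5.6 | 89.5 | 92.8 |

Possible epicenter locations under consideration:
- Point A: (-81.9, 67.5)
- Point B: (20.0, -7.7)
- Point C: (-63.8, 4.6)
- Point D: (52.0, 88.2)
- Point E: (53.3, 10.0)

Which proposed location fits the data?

Point E

For each candidate, compare |candidate − station| to the reported distance:
Point A: residuals Receiver 1 59.9, Receiver 2 46.5, Receiver 3 2.6 → max 59.9 km
Point B: residuals Receiver 1 24.2, Receiver 2 34.0, Receiver 3 5.5 → max 34.0 km
Point C: residuals Receiver 1 67.4, Receiver 2 17.4, Receiver 3 16.9 → max 67.4 km
Point D: residuals Receiver 1 75.3, Receiver 2 66.2, Receiver 3 46.4 → max 75.3 km
Point E: residuals Receiver 1 0.1, Receiver 2 0.0, Receiver 3 0.1 → max 0.1 km
Only Point E has all residuals ≈ 0.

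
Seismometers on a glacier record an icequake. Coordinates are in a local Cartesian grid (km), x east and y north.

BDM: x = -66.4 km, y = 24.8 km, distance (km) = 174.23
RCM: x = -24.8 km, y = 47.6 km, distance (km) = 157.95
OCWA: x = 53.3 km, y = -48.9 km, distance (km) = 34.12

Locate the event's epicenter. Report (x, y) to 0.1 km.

Circle about each station: (x + 66.4)² + (y − 24.8)² = 174.23²; (x + 24.8)² + (y − 47.6)² = 157.95²; (x − 53.3)² + (y + 48.9)² = 34.12².
Subtracting the BDM equation from the RCM and OCWA equations removes the quadratic terms:
83.2 x + 45.6 y = 3264.69
239.4 x − 147.4 y = 29400.02
Solving the 2×2 system: x ≈ 78.6, y ≈ -71.8 km.

x ≈ 78.6 km, y ≈ -71.8 km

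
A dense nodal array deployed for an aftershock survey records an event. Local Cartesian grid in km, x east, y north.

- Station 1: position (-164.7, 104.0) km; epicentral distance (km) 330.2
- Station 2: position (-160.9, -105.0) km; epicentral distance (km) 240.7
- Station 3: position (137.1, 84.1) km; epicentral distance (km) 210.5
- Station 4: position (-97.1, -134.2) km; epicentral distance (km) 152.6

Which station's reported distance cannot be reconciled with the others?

Station 4

Solve using three stations at a time. Using Station 1, Station 2, Station 3 (subtract circle equations pairwise → linear system) gives (x, y) ≈ (79.4, -118.3).
Distances from that point to each station vs reported:
  Station 1: calculated 330.2 vs reported 330.2 → residual 0.0 km
  Station 2: calculated 240.7 vs reported 240.7 → residual 0.0 km
  Station 3: calculated 210.5 vs reported 210.5 → residual 0.0 km
  Station 4: calculated 177.2 vs reported 152.6 → residual 24.6 km
Station 1, Station 2, Station 3 are mutually consistent (residuals ≈ 0); Station 4 is off by 24.6 km.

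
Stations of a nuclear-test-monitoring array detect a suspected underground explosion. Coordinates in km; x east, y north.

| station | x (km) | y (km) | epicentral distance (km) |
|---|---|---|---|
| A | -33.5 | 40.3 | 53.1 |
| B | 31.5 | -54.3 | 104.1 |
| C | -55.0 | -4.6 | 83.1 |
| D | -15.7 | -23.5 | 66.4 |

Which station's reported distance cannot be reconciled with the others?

Solve using three stations at a time. Using A, C, D (subtract circle equations pairwise → linear system) gives (x, y) ≈ (19.1, 33.0).
Distances from that point to each station vs reported:
  A: calculated 53.1 vs reported 53.1 → residual 0.0 km
  B: calculated 88.2 vs reported 104.1 → residual 15.9 km
  C: calculated 83.1 vs reported 83.1 → residual 0.0 km
  D: calculated 66.4 vs reported 66.4 → residual 0.0 km
A, C, D are mutually consistent (residuals ≈ 0); B is off by 15.9 km.

B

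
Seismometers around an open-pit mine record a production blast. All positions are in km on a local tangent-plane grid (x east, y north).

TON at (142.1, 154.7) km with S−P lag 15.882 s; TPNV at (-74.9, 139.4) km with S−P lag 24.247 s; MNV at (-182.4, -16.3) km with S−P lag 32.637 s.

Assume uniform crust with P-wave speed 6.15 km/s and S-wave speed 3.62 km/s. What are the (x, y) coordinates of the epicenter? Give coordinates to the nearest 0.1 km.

Distance from S−P lag: d = Δt · v_P v_S / (v_P − v_S) = Δt · (6.15·3.62)/(6.15−3.62) ≈ 8.7996·Δt.
So d_TON = 139.76, d_TPNV = 213.36, d_MNV = 287.19 km.
Circle about each station: (x − 142.1)² + (y − 154.7)² = 139.76²; (x + 74.9)² + (y − 139.4)² = 213.36²; (x + 182.4)² + (y + 16.3)² = 287.19².
Subtracting pairs of circle equations eliminates x²+y² and gives linear equations (the radical axes):
-434.0 x − 30.6 y = -45071.76
-649.0 x − 342.0 y = -73534.29
Solving the 2×2 system: x ≈ 102.4, y ≈ 20.7 km.

(102.4, 20.7)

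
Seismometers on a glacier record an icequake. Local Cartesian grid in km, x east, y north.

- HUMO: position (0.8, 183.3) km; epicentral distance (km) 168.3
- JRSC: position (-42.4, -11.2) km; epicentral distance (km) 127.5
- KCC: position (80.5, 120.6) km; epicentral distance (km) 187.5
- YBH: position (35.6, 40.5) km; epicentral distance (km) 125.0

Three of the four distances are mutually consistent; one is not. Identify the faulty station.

JRSC

Solve using three stations at a time. Using HUMO, KCC, YBH (subtract circle equations pairwise → linear system) gives (x, y) ≈ (-89.3, 41.2).
Distances from that point to each station vs reported:
  HUMO: calculated 168.2 vs reported 168.3 → residual 0.1 km
  JRSC: calculated 70.4 vs reported 127.5 → residual 57.1 km
  KCC: calculated 187.4 vs reported 187.5 → residual 0.1 km
  YBH: calculated 124.9 vs reported 125.0 → residual 0.1 km
HUMO, KCC, YBH are mutually consistent (residuals ≈ 0); JRSC is off by 57.1 km.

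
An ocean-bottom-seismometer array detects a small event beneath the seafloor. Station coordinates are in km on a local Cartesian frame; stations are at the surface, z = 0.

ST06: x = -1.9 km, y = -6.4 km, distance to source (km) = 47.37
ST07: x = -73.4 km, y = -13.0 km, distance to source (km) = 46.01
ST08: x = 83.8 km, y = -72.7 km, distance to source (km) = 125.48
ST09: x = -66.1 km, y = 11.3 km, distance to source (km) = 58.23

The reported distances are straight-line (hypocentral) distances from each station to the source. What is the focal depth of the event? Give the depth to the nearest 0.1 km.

11.5 km

Each station gives a sphere (x−x_i)² + (y−y_i)² + z² = d_i² (stations at z=0).
Subtracting the ST06 sphere from ST07 and ST08: z² cancels, leaving linear equations in x and y:
-143.0 x − 13.2 y = 5638.99
171.4 x − 132.6 y = -1238.15
Solving: x ≈ -36.000, y ≈ -37.196 km (keep extra digits for the depth step; rounded: -36.0, -37.2).
Then from the ST06 sphere: z² = 47.37² − (x + 1.9)² − (y + 6.4)² with x = -36.000, y = -37.196, so z ≈ 11.520 ≈ 11.5 km.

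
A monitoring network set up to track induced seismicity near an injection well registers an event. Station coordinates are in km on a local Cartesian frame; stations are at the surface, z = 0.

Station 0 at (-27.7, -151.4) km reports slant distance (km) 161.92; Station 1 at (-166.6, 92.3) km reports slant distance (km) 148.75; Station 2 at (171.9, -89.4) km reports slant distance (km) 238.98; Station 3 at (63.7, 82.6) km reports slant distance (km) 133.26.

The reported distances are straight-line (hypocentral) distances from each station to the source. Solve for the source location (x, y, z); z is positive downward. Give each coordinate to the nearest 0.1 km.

(-45.3, 8.4, 19.3)

Each station gives a sphere (x−x_i)² + (y−y_i)² + z² = d_i² (stations at z=0).
Subtracting the Station 0 sphere from Station 1 and Station 2: z² cancels, leaving linear equations in x and y:
-277.8 x + 487.4 y = 16677.12
399.2 x + 124.0 y = -17040.63
Solving: x ≈ -45.296, y ≈ 8.399 km (keep extra digits for the depth step; rounded: -45.3, 8.4).
Then from the Station 0 sphere: z² = 161.92² − (x + 27.7)² − (y + 151.4)² with x = -45.296, y = 8.399, so z ≈ 19.307 ≈ 19.3 km.
Check against Station 3 (with the unrounded solution): distance 133.26 ≈ 133.26 km. ✓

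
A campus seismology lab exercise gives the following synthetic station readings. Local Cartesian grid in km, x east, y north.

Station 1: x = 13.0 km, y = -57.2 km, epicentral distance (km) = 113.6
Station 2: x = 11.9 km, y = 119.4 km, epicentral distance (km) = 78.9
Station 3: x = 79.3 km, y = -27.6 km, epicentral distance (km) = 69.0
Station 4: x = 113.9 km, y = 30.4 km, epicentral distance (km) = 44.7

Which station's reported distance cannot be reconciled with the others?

Station 2

Solve using three stations at a time. Using Station 1, Station 3, Station 4 (subtract circle equations pairwise → linear system) gives (x, y) ≈ (70.4, 40.8).
Distances from that point to each station vs reported:
  Station 1: calculated 113.6 vs reported 113.6 → residual 0.0 km
  Station 2: calculated 97.9 vs reported 78.9 → residual 19.0 km
  Station 3: calculated 69.0 vs reported 69.0 → residual 0.0 km
  Station 4: calculated 44.7 vs reported 44.7 → residual 0.0 km
Station 1, Station 3, Station 4 are mutually consistent (residuals ≈ 0); Station 2 is off by 19.0 km.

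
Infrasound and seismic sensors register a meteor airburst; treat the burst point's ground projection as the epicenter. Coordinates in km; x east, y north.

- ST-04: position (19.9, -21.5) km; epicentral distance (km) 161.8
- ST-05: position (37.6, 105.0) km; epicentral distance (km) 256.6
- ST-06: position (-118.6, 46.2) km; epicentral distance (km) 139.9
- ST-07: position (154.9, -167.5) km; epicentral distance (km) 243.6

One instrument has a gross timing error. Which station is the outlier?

Solve using three stations at a time. Using ST-04, ST-05, ST-06 (subtract circle equations pairwise → linear system) gives (x, y) ≈ (-125.0, -93.5).
Distances from that point to each station vs reported:
  ST-04: calculated 161.8 vs reported 161.8 → residual 0.0 km
  ST-05: calculated 256.6 vs reported 256.6 → residual 0.0 km
  ST-06: calculated 139.9 vs reported 139.9 → residual 0.0 km
  ST-07: calculated 289.5 vs reported 243.6 → residual 45.9 km
ST-04, ST-05, ST-06 are mutually consistent (residuals ≈ 0); ST-07 is off by 45.9 km.

ST-07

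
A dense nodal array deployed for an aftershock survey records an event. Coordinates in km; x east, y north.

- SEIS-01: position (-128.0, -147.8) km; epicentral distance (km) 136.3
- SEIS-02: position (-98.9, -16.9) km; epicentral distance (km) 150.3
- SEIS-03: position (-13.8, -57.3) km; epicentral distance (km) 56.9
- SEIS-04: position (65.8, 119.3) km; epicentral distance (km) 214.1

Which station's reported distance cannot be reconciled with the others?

SEIS-01

Solve using three stations at a time. Using SEIS-02, SEIS-03, SEIS-04 (subtract circle equations pairwise → linear system) gives (x, y) ≈ (31.3, -92.0).
Distances from that point to each station vs reported:
  SEIS-01: calculated 168.8 vs reported 136.3 → residual 32.5 km
  SEIS-02: calculated 150.3 vs reported 150.3 → residual 0.0 km
  SEIS-03: calculated 56.9 vs reported 56.9 → residual 0.0 km
  SEIS-04: calculated 214.1 vs reported 214.1 → residual 0.0 km
SEIS-02, SEIS-03, SEIS-04 are mutually consistent (residuals ≈ 0); SEIS-01 is off by 32.5 km.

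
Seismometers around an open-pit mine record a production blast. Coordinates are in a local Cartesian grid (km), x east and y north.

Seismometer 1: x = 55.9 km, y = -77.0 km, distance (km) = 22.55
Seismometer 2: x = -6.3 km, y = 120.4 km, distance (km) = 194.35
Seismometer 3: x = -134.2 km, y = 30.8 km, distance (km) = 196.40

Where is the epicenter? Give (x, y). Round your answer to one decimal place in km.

Circle about each station: (x − 55.9)² + (y + 77.0)² = 22.55²; (x + 6.3)² + (y − 120.4)² = 194.35²; (x + 134.2)² + (y − 30.8)² = 196.40².
Subtracting pairs of circle equations eliminates x²+y² and gives linear equations (the radical axes):
-124.4 x + 394.8 y = -31781.38
-380.2 x + 215.6 y = -28159.99
Solving the 2×2 system: x ≈ 34.6, y ≈ -69.6 km.
Check against Seismometer 1 (with the unrounded x, y): √((x − 55.9)²+(y + 77.0)²) = 22.55 ≈ 22.55 km. ✓

34.6 km east, -69.6 km north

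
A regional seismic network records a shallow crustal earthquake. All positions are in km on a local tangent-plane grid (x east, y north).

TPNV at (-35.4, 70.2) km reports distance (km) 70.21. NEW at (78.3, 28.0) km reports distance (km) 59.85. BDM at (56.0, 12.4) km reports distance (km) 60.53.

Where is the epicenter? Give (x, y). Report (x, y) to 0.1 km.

Circle about each station: (x + 35.4)² + (y − 70.2)² = 70.21²; (x − 78.3)² + (y − 28.0)² = 59.85²; (x − 56.0)² + (y − 12.4)² = 60.53².
Subtracting the TPNV equation from the NEW and BDM equations removes the quadratic terms:
227.4 x − 84.4 y = 2081.11
182.8 x − 115.6 y = -1625.88
Solving the 2×2 system: x ≈ 34.8, y ≈ 69.1 km.
Check against TPNV (with the unrounded x, y): √((x + 35.4)²+(y − 70.2)²) = 70.20 ≈ 70.21 km. ✓

x ≈ 34.8 km, y ≈ 69.1 km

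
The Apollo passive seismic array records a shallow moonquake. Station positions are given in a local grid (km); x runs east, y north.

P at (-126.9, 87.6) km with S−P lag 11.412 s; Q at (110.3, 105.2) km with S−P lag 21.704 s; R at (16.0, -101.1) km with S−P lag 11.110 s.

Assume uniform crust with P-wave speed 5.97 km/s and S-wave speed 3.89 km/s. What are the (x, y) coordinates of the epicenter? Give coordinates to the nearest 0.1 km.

-88.2 km east, -33.8 km north

Distance from S−P lag: d = Δt · v_P v_S / (v_P − v_S) = Δt · (5.97·3.89)/(5.97−3.89) ≈ 11.1650·Δt.
So d_P = 127.42, d_Q = 242.33, d_R = 124.04 km.
Circle about each station: (x + 126.9)² + (y − 87.6)² = 127.42²; (x − 110.3)² + (y − 105.2)² = 242.33²; (x − 16.0)² + (y + 101.1)² = 124.04².
Subtracting the P equation from the Q and R equations removes the quadratic terms:
474.4 x + 35.2 y = -43032.21
285.8 x − 377.4 y = -12450.23
Solving the 2×2 system: x ≈ -88.2, y ≈ -33.8 km.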